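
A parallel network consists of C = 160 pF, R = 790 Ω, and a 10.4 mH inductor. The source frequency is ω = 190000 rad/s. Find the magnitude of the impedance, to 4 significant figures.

739.5 Ω

X_L = ωL = 1976 Ω
X_C = 1/(ωC) = 32890 Ω
Parallel: admittances add. Y = 1/R + 1/(jωL) + jωC
Y = (0.001266 − j0.0004757) S
|Y| = 0.001352 S → |Z| = 1/|Y| = 739.5 Ω, ∠Z = −∠Y = 20.60°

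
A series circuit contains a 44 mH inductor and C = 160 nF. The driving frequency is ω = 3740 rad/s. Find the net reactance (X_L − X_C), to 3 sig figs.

X_L = ωL = 165 Ω
X_C = 1/(ωC) = 1670 Ω
X = 165 − 1670 = -1510 Ω

-1510 Ω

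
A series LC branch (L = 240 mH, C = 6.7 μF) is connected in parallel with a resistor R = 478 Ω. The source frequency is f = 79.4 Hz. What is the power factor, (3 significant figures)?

ω = 2πf = 498.9 rad/s
X_L = ωL = 120 Ω
X_C = 1/(ωC) = 299 Ω
Branch 1: Z₁ = R = 478 Ω
Branch 2 (series LC): Z₂ = j(X_L − X_C) = −j179 Ω
Parallel: Z = Z₁Z₂/(Z₁+Z₂), |Z| = 168 Ω, ∠Z = -69.4°
cos φ = cos(-69.4°) = 0.351

0.351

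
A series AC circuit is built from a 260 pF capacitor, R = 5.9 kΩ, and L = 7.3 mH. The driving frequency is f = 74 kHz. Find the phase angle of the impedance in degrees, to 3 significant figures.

ω = 2πf = 465000 rad/s
X_L = ωL = 3390 Ω
X_C = 1/(ωC) = 8270 Ω
Net reactance X = X_L − X_C = -4880 Ω
Z = 5900 − j4880 Ω
|Z| = √(5900² + 4880²) = 7660 Ω
∠Z = arctan(-4880/5900) = -39.6°

-39.6°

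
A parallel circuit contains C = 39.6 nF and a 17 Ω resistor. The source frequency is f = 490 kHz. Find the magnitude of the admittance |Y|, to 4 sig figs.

135.4 mS

ω = 2πf = 3.079e+06 rad/s
X_C = 1/(ωC) = 8.202 Ω
Parallel: admittances add. Y = 1/R + jωC
Y = (0.05882 + j0.1219) S
|Y| = 0.1354 S → |Z| = 1/|Y| = 7.387 Ω, ∠Z = −∠Y = -64.24°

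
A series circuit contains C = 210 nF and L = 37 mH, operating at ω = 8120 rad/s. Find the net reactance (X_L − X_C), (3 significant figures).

-286 Ω

X_L = ωL = 300 Ω
X_C = 1/(ωC) = 586 Ω
X = 300 − 586 = -286 Ω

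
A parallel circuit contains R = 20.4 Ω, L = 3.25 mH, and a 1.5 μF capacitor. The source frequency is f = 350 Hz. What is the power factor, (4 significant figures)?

ω = 2πf = 2199 rad/s
X_L = ωL = 7.147 Ω
X_C = 1/(ωC) = 303.2 Ω
Parallel: admittances add. Y = 1/R + 1/(jωL) + jωC
Y = (0.04902 − j0.1366) S
|Y| = 0.1451 S → |Z| = 1/|Y| = 6.890 Ω, ∠Z = −∠Y = 70.26°
cos φ = cos(70.26°) = 0.3377

0.3377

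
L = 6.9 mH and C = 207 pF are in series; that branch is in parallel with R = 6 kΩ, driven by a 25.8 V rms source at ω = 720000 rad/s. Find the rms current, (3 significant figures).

X_L = ωL = 4970 Ω
X_C = 1/(ωC) = 6710 Ω
Branch 1: Z₁ = R = 6000 Ω
Branch 2 (series LC): Z₂ = j(X_L − X_C) = −j1740 Ω
Parallel: Z = Z₁Z₂/(Z₁+Z₂), |Z| = 1670 Ω, ∠Z = -73.8°
I = V/|Z| = 25.8/1670 = 15.4 mA

15.4 mA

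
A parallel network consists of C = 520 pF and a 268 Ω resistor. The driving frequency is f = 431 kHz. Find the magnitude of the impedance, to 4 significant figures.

250.7 Ω

ω = 2πf = 2.708e+06 rad/s
X_C = 1/(ωC) = 710.1 Ω
Parallel: admittances add. Y = 1/R + jωC
Y = (0.003731 + j0.001408) S
|Y| = 0.003988 S → |Z| = 1/|Y| = 250.7 Ω, ∠Z = −∠Y = -20.68°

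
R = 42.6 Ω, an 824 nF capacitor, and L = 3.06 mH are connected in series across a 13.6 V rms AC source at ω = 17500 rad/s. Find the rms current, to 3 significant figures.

299 mA

X_L = ωL = 53.5 Ω
X_C = 1/(ωC) = 69.3 Ω
Net reactance X = X_L − X_C = -15.8 Ω
Z = 42.6 − j15.8 Ω
|Z| = √(42.6² + 15.8²) = 45.4 Ω
I = V/|Z| = 13.6/45.4 = 299 mA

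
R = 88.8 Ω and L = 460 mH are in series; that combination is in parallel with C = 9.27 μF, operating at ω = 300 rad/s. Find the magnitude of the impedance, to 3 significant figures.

247 Ω

X_L = ωL = 138 Ω
X_C = 1/(ωC) = 360 Ω
Branch 1 (R+jX_L): Z₁ = 88.8 + j138 Ω, |Z₁| = 164 Ω
Branch 2 (−jX_C): Z₂ = −j360 Ω
Parallel: Z = Z₁Z₂/(Z₁+Z₂), |Z| = 247 Ω, ∠Z = 35.4°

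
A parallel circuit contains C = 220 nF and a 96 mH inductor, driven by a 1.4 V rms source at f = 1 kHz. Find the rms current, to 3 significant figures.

ω = 2πf = 6283 rad/s
X_L = ωL = 603 Ω
X_C = 1/(ωC) = 723 Ω
Parallel: admittances add. Y = 1/(jωL) + jωC
Y = (0 − j0.000276) S
|Y| = 0.000276 S → |Z| = 1/|Y| = 3630 Ω, ∠Z = −∠Y = 90.0°
I = V/|Z| = 1.4/3630 = 386 μA

386 μA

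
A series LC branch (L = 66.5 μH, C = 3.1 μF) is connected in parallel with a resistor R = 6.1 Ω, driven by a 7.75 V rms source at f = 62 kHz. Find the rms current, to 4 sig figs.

1.308 A

ω = 2πf = 389600 rad/s
X_L = ωL = 25.91 Ω
X_C = 1/(ωC) = 0.8281 Ω
Branch 1: Z₁ = R = 6.100 Ω
Branch 2 (series LC): Z₂ = j(X_L − X_C) = j25.08 Ω
Parallel: Z = Z₁Z₂/(Z₁+Z₂), |Z| = 5.927 Ω, ∠Z = 13.67°
I = V/|Z| = 7.75/5.927 = 1.308 A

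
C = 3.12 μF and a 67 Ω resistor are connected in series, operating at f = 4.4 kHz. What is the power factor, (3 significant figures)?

0.985

ω = 2πf = 27650 rad/s
X_C = 1/(ωC) = 11.6 Ω
Z = 67.0 − j11.6 Ω
|Z| = √(67.0² + 11.6²) = 68.0 Ω
∠Z = arctan(-11.6/67.0) = -9.82°
cos φ = cos(-9.82°) = 0.985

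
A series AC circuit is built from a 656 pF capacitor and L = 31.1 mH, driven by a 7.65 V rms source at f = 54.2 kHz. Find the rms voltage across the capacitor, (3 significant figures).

5.60 V

ω = 2πf = 340500 rad/s
X_L = ωL = 10600 Ω
X_C = 1/(ωC) = 4480 Ω
Net reactance X = X_L − X_C = 6110 Ω
Z = j6110 Ω
|Z| = √(0² + 6110²) = 6110 Ω
I = V/|Z| = 1.25 mA
V_C = I·|Z_C| = 0.00125 × 4480 = 5.60 V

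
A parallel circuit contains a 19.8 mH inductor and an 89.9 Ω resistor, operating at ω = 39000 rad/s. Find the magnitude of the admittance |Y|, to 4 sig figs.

X_L = ωL = 772.2 Ω
Parallel: admittances add. Y = 1/R + 1/(jωL)
Y = (0.01112 − j0.001295) S
|Y| = 0.01120 S → |Z| = 1/|Y| = 89.30 Ω, ∠Z = −∠Y = 6.641°

11.20 mS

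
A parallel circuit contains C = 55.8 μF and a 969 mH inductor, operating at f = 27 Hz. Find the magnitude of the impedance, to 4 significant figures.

ω = 2πf = 169.6 rad/s
X_L = ωL = 164.4 Ω
X_C = 1/(ωC) = 105.6 Ω
Parallel: admittances add. Y = 1/(jωL) + jωC
Y = (0 + j0.003383) S
|Y| = 0.003383 S → |Z| = 1/|Y| = 295.6 Ω, ∠Z = −∠Y = -90.00°

295.6 Ω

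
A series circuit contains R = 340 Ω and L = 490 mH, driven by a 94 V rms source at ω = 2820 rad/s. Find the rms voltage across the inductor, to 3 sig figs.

X_L = ωL = 1380 Ω
Z = 340 + j1380 Ω
|Z| = √(340² + 1380²) = 1420 Ω
I = V/|Z| = 66.1 mA
V_L = I·|Z_L| = 0.0661 × 1380 = 91.3 V

91.3 V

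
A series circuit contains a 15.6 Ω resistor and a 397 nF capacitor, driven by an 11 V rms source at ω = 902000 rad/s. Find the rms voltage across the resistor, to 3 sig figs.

X_C = 1/(ωC) = 2.79 Ω
Z = 15.6 − j2.79 Ω
|Z| = √(15.6² + 2.79²) = 15.8 Ω
I = V/|Z| = 694 mA
V_R = I·|Z_R| = 0.694 × 15.6 = 10.8 V

10.8 V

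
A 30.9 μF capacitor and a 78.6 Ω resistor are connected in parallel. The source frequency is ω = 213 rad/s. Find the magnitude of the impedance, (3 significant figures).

69.8 Ω

X_C = 1/(ωC) = 152 Ω
Parallel: admittances add. Y = 1/R + jωC
Y = (0.0127 + j0.00658) S
|Y| = 0.0143 S → |Z| = 1/|Y| = 69.8 Ω, ∠Z = −∠Y = -27.4°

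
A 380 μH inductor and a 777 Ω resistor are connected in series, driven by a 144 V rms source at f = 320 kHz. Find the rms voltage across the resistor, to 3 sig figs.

103 V

ω = 2πf = 2.011e+06 rad/s
X_L = ωL = 764 Ω
Z = 777 + j764 Ω
|Z| = √(777² + 764²) = 1090 Ω
I = V/|Z| = 132 mA
V_R = I·|Z_R| = 0.132 × 777 = 103 V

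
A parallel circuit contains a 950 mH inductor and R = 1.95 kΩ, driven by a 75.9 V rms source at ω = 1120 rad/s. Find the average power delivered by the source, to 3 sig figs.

X_L = ωL = 1060 Ω
Parallel: admittances add. Y = 1/R + 1/(jωL)
Y = (0.000513 − j0.000940) S
|Y| = 0.00107 S → |Z| = 1/|Y| = 934 Ω, ∠Z = −∠Y = 61.4°
I = V/|Z| = 81.3 mA
P = VI cos φ = 75.9 × 0.0813 × cos(61.4°) = 2.95 W

2.95 W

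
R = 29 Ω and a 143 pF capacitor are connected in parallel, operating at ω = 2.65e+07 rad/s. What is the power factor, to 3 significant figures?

0.994

X_C = 1/(ωC) = 264 Ω
Parallel: admittances add. Y = 1/R + jωC
Y = (0.0345 + j0.00379) S
|Y| = 0.0347 S → |Z| = 1/|Y| = 28.8 Ω, ∠Z = −∠Y = -6.27°
cos φ = cos(-6.27°) = 0.994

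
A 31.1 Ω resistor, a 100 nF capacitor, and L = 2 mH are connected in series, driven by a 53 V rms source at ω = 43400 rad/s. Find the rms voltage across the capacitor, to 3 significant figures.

X_L = ωL = 86.8 Ω
X_C = 1/(ωC) = 230 Ω
Net reactance X = X_L − X_C = -144 Ω
Z = 31.1 − j144 Ω
|Z| = √(31.1² + 144²) = 147 Ω
I = V/|Z| = 361 mA
V_C = I·|Z_C| = 0.361 × 230 = 83.1 V

83.1 V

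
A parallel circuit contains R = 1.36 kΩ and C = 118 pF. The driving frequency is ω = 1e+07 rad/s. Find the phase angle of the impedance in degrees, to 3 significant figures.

X_C = 1/(ωC) = 847 Ω
Parallel: admittances add. Y = 1/R + jωC
Y = (0.000735 + j0.00118) S
|Y| = 0.00139 S → |Z| = 1/|Y| = 719 Ω, ∠Z = −∠Y = -58.1°

-58.1°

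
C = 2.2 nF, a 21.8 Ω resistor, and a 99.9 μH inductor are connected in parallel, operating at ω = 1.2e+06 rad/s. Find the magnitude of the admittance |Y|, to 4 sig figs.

46.22 mS

X_L = ωL = 119.9 Ω
X_C = 1/(ωC) = 378.8 Ω
Parallel: admittances add. Y = 1/R + 1/(jωL) + jωC
Y = (0.04587 − j0.005702) S
|Y| = 0.04622 S → |Z| = 1/|Y| = 21.63 Ω, ∠Z = −∠Y = 7.085°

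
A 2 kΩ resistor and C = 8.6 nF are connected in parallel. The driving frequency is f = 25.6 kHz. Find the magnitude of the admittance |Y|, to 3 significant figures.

ω = 2πf = 160800 rad/s
X_C = 1/(ωC) = 723 Ω
Parallel: admittances add. Y = 1/R + jωC
Y = (0.000500 + j0.00138) S
|Y| = 0.00147 S → |Z| = 1/|Y| = 680 Ω, ∠Z = −∠Y = -70.1°

1.47 mS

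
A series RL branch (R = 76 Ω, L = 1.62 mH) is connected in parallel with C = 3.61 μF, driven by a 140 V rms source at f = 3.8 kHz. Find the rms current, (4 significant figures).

ω = 2πf = 23880 rad/s
X_L = ωL = 38.68 Ω
X_C = 1/(ωC) = 11.60 Ω
Branch 1 (R+jX_L): Z₁ = 76.00 + j38.68 Ω, |Z₁| = 85.28 Ω
Branch 2 (−jX_C): Z₂ = −j11.60 Ω
Parallel: Z = Z₁Z₂/(Z₁+Z₂), |Z| = 12.26 Ω, ∠Z = -82.64°
I = V/|Z| = 140/12.26 = 11.42 A

11.42 A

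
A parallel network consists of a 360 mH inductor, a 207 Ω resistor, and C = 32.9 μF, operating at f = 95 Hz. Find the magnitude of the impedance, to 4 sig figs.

ω = 2πf = 596.9 rad/s
X_L = ωL = 214.9 Ω
X_C = 1/(ωC) = 50.92 Ω
Parallel: admittances add. Y = 1/R + 1/(jωL) + jωC
Y = (0.004831 + j0.01498) S
|Y| = 0.01574 S → |Z| = 1/|Y| = 63.52 Ω, ∠Z = −∠Y = -72.13°

63.52 Ω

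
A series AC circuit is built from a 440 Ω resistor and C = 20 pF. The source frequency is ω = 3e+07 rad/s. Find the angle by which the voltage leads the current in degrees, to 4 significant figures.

X_C = 1/(ωC) = 1667 Ω
Z = 440.0 − j1667 Ω
|Z| = √(440.0² + 1667²) = 1724 Ω
∠Z = arctan(-1667/440.0) = -75.21°

-75.21°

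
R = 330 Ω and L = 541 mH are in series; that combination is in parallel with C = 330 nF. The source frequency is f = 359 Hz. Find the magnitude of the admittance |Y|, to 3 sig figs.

ω = 2πf = 2256 rad/s
X_L = ωL = 1220 Ω
X_C = 1/(ωC) = 1340 Ω
Branch 1 (R+jX_L): Z₁ = 330 + j1220 Ω, |Z₁| = 1260 Ω
Branch 2 (−jX_C): Z₂ = −j1340 Ω
Parallel: Z = Z₁Z₂/(Z₁+Z₂), |Z| = 4820 Ω, ∠Z = 5.33°
|Y| = 1/|Z| = 207 μS

207 μS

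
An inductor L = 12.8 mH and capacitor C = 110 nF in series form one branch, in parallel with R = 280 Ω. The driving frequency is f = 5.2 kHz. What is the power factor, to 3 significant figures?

0.447

ω = 2πf = 32670 rad/s
X_L = ωL = 418 Ω
X_C = 1/(ωC) = 278 Ω
Branch 1: Z₁ = R = 280 Ω
Branch 2 (series LC): Z₂ = j(X_L − X_C) = j140 Ω
Parallel: Z = Z₁Z₂/(Z₁+Z₂), |Z| = 125 Ω, ∠Z = 63.4°
cos φ = cos(63.4°) = 0.447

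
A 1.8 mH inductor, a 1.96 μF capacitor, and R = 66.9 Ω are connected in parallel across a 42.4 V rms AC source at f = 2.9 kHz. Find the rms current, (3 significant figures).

ω = 2πf = 18220 rad/s
X_L = ωL = 32.8 Ω
X_C = 1/(ωC) = 28.0 Ω
Parallel: admittances add. Y = 1/R + 1/(jωL) + jωC
Y = (0.0149 + j0.00522) S
|Y| = 0.0158 S → |Z| = 1/|Y| = 63.2 Ω, ∠Z = −∠Y = -19.3°
I = V/|Z| = 42.4/63.2 = 671 mA

671 mA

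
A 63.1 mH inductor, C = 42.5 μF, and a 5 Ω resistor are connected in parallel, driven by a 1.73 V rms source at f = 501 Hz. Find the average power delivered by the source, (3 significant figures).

599 mW

ω = 2πf = 3148 rad/s
X_L = ωL = 199 Ω
X_C = 1/(ωC) = 7.47 Ω
Parallel: admittances add. Y = 1/R + 1/(jωL) + jωC
Y = (0.200 + j0.129) S
|Y| = 0.238 S → |Z| = 1/|Y| = 4.20 Ω, ∠Z = −∠Y = -32.8°
I = V/|Z| = 411 mA
P = VI cos φ = 1.73 × 0.411 × cos(-32.8°) = 599 mW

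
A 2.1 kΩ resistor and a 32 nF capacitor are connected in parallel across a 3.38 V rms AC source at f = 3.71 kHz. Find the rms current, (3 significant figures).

2.99 mA

ω = 2πf = 23310 rad/s
X_C = 1/(ωC) = 1340 Ω
Parallel: admittances add. Y = 1/R + jωC
Y = (0.000476 + j0.000746) S
|Y| = 0.000885 S → |Z| = 1/|Y| = 1130 Ω, ∠Z = −∠Y = -57.4°
I = V/|Z| = 3.38/1130 = 2.99 mA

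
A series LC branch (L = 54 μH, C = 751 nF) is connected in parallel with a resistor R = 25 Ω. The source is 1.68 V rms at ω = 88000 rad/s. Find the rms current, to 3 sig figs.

X_L = ωL = 4.75 Ω
X_C = 1/(ωC) = 15.1 Ω
Branch 1: Z₁ = R = 25.0 Ω
Branch 2 (series LC): Z₂ = j(X_L − X_C) = −j10.4 Ω
Parallel: Z = Z₁Z₂/(Z₁+Z₂), |Z| = 9.59 Ω, ∠Z = -67.5°
I = V/|Z| = 1.68/9.59 = 175 mA

175 mA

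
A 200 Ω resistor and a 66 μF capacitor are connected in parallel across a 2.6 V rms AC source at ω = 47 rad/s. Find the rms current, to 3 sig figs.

15.3 mA

X_C = 1/(ωC) = 322 Ω
Parallel: admittances add. Y = 1/R + jωC
Y = (0.00500 + j0.00310) S
|Y| = 0.00588 S → |Z| = 1/|Y| = 170 Ω, ∠Z = −∠Y = -31.8°
I = V/|Z| = 2.6/170 = 15.3 mA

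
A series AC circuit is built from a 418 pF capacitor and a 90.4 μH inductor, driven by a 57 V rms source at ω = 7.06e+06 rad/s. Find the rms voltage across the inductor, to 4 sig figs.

121.5 V

X_L = ωL = 638.2 Ω
X_C = 1/(ωC) = 338.9 Ω
Net reactance X = X_L − X_C = 299.4 Ω
Z = j299.4 Ω
|Z| = √(0² + 299.4²) = 299.4 Ω
I = V/|Z| = 190.4 mA
V_L = I·|Z_L| = 0.1904 × 638.2 = 121.5 V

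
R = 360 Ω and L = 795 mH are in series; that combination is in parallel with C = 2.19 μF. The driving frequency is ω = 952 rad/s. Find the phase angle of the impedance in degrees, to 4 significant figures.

-63.03°

X_L = ωL = 756.8 Ω
X_C = 1/(ωC) = 479.6 Ω
Branch 1 (R+jX_L): Z₁ = 360.0 + j756.8 Ω, |Z₁| = 838.1 Ω
Branch 2 (−jX_C): Z₂ = −j479.6 Ω
Parallel: Z = Z₁Z₂/(Z₁+Z₂), |Z| = 884.7 Ω, ∠Z = -63.03°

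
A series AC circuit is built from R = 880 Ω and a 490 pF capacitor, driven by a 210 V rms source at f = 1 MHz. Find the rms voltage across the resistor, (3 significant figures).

ω = 2πf = 6.283e+06 rad/s
X_C = 1/(ωC) = 325 Ω
Z = 880 − j325 Ω
|Z| = √(880² + 325²) = 938 Ω
I = V/|Z| = 224 mA
V_R = I·|Z_R| = 0.224 × 880 = 197 V

197 V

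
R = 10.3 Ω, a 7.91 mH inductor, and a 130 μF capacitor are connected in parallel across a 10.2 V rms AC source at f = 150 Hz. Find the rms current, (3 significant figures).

997 mA

ω = 2πf = 942.5 rad/s
X_L = ωL = 7.45 Ω
X_C = 1/(ωC) = 8.16 Ω
Parallel: admittances add. Y = 1/R + 1/(jωL) + jωC
Y = (0.0971 − j0.0116) S
|Y| = 0.0978 S → |Z| = 1/|Y| = 10.2 Ω, ∠Z = −∠Y = 6.82°
I = V/|Z| = 10.2/10.2 = 997 mA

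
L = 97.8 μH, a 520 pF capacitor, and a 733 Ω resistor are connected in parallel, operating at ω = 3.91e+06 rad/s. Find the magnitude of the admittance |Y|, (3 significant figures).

X_L = ωL = 382 Ω
X_C = 1/(ωC) = 492 Ω
Parallel: admittances add. Y = 1/R + 1/(jωL) + jωC
Y = (0.00136 − j0.000582) S
|Y| = 0.00148 S → |Z| = 1/|Y| = 674 Ω, ∠Z = −∠Y = 23.1°

1.48 mS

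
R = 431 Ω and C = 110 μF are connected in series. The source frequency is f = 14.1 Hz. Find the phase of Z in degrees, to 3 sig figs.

-13.4°

ω = 2πf = 88.59 rad/s
X_C = 1/(ωC) = 103 Ω
Z = 431 − j103 Ω
|Z| = √(431² + 103²) = 443 Ω
∠Z = arctan(-103/431) = -13.4°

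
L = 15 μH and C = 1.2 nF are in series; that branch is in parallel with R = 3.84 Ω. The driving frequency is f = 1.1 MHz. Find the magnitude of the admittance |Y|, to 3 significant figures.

ω = 2πf = 6.912e+06 rad/s
X_L = ωL = 104 Ω
X_C = 1/(ωC) = 121 Ω
Branch 1: Z₁ = R = 3.84 Ω
Branch 2 (series LC): Z₂ = j(X_L − X_C) = −j16.9 Ω
Parallel: Z = Z₁Z₂/(Z₁+Z₂), |Z| = 3.74 Ω, ∠Z = -12.8°
|Y| = 1/|Z| = 267 mS

267 mS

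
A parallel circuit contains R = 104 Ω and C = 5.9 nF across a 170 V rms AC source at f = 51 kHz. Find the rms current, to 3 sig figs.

1.67 A

ω = 2πf = 320400 rad/s
X_C = 1/(ωC) = 529 Ω
Parallel: admittances add. Y = 1/R + jωC
Y = (0.00962 + j0.00189) S
|Y| = 0.00980 S → |Z| = 1/|Y| = 102 Ω, ∠Z = −∠Y = -11.1°
I = V/|Z| = 170/102 = 1.67 A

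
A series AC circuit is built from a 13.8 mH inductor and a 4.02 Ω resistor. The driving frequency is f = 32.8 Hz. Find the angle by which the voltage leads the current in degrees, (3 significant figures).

ω = 2πf = 206.1 rad/s
X_L = ωL = 2.84 Ω
Z = 4.02 + j2.84 Ω
|Z| = √(4.02² + 2.84²) = 4.92 Ω
∠Z = arctan(2.84/4.02) = 35.3°

35.3°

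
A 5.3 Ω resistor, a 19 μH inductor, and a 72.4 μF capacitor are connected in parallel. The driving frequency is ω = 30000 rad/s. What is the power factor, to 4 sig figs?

X_L = ωL = 0.5700 Ω
X_C = 1/(ωC) = 0.4604 Ω
Parallel: admittances add. Y = 1/R + 1/(jωL) + jωC
Y = (0.1887 + j0.4176) S
|Y| = 0.4583 S → |Z| = 1/|Y| = 2.182 Ω, ∠Z = −∠Y = -65.69°
cos φ = cos(-65.69°) = 0.4117

0.4117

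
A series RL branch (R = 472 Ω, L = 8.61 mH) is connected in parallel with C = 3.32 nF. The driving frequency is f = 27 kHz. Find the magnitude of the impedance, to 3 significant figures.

ω = 2πf = 169600 rad/s
X_L = ωL = 1460 Ω
X_C = 1/(ωC) = 1780 Ω
Branch 1 (R+jX_L): Z₁ = 472 + j1460 Ω, |Z₁| = 1540 Ω
Branch 2 (−jX_C): Z₂ = −j1780 Ω
Parallel: Z = Z₁Z₂/(Z₁+Z₂), |Z| = 4800 Ω, ∠Z = 15.8°

4800 Ω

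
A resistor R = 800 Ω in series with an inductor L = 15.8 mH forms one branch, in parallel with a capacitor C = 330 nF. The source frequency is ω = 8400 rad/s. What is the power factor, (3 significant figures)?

0.428

X_L = ωL = 133 Ω
X_C = 1/(ωC) = 361 Ω
Branch 1 (R+jX_L): Z₁ = 800 + j133 Ω, |Z₁| = 811 Ω
Branch 2 (−jX_C): Z₂ = −j361 Ω
Parallel: Z = Z₁Z₂/(Z₁+Z₂), |Z| = 352 Ω, ∠Z = -64.7°
cos φ = cos(-64.7°) = 0.428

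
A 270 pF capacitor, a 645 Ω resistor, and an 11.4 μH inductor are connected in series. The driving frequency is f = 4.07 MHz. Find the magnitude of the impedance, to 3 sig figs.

ω = 2πf = 2.557e+07 rad/s
X_L = ωL = 292 Ω
X_C = 1/(ωC) = 145 Ω
Net reactance X = X_L − X_C = 147 Ω
Z = 645 + j147 Ω
|Z| = √(645² + 147²) = 661 Ω

661 Ω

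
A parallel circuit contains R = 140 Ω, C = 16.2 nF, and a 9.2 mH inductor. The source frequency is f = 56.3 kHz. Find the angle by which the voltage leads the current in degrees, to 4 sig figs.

ω = 2πf = 353700 rad/s
X_L = ωL = 3254 Ω
X_C = 1/(ωC) = 174.5 Ω
Parallel: admittances add. Y = 1/R + 1/(jωL) + jωC
Y = (0.007143 + j0.005423) S
|Y| = 0.008968 S → |Z| = 1/|Y| = 111.5 Ω, ∠Z = −∠Y = -37.21°

-37.21°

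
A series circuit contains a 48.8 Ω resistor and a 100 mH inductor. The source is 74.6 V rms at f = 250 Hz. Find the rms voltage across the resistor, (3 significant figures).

22.1 V

ω = 2πf = 1571 rad/s
X_L = ωL = 157 Ω
Z = 48.8 + j157 Ω
|Z| = √(48.8² + 157²) = 164 Ω
I = V/|Z| = 454 mA
V_R = I·|Z_R| = 0.454 × 48.8 = 22.1 V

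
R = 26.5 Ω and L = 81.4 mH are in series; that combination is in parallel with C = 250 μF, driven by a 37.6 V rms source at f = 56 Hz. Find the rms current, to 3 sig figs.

2.68 A

ω = 2πf = 351.9 rad/s
X_L = ωL = 28.6 Ω
X_C = 1/(ωC) = 11.4 Ω
Branch 1 (R+jX_L): Z₁ = 26.5 + j28.6 Ω, |Z₁| = 39.0 Ω
Branch 2 (−jX_C): Z₂ = −j11.4 Ω
Parallel: Z = Z₁Z₂/(Z₁+Z₂), |Z| = 14.0 Ω, ∠Z = -75.9°
I = V/|Z| = 37.6/14.0 = 2.68 A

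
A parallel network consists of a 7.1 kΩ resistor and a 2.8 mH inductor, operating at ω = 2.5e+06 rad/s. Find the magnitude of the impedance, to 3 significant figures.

4980 Ω

X_L = ωL = 7000 Ω
Parallel: admittances add. Y = 1/R + 1/(jωL)
Y = (0.000141 − j0.000143) S
|Y| = 0.000201 S → |Z| = 1/|Y| = 4980 Ω, ∠Z = −∠Y = 45.4°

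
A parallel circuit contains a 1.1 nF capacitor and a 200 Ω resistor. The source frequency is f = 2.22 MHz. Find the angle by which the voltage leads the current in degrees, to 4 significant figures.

ω = 2πf = 1.395e+07 rad/s
X_C = 1/(ωC) = 65.17 Ω
Parallel: admittances add. Y = 1/R + jωC
Y = (0.005000 + j0.01534) S
|Y| = 0.01614 S → |Z| = 1/|Y| = 61.97 Ω, ∠Z = −∠Y = -71.95°

-71.95°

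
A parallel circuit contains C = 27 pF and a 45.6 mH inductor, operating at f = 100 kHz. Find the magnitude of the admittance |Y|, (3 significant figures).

17.9 μS

ω = 2πf = 628300 rad/s
X_L = ωL = 28700 Ω
X_C = 1/(ωC) = 58900 Ω
Parallel: admittances add. Y = 1/(jωL) + jωC
Y = (0 − j1.79e-05) S
|Y| = 1.79e-05 S → |Z| = 1/|Y| = 55700 Ω, ∠Z = −∠Y = 90.0°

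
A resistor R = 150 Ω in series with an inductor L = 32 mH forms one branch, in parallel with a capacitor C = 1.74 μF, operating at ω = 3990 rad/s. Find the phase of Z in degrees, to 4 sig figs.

-43.37°

X_L = ωL = 127.7 Ω
X_C = 1/(ωC) = 144.0 Ω
Branch 1 (R+jX_L): Z₁ = 150.0 + j127.7 Ω, |Z₁| = 197.0 Ω
Branch 2 (−jX_C): Z₂ = −j144.0 Ω
Parallel: Z = Z₁Z₂/(Z₁+Z₂), |Z| = 188.0 Ω, ∠Z = -43.37°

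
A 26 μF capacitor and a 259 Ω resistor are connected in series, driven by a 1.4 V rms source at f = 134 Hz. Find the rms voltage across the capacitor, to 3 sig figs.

0.243 V

ω = 2πf = 841.9 rad/s
X_C = 1/(ωC) = 45.7 Ω
Z = 259 − j45.7 Ω
|Z| = √(259² + 45.7²) = 263 Ω
I = V/|Z| = 5.32 mA
V_C = I·|Z_C| = 0.00532 × 45.7 = 0.243 V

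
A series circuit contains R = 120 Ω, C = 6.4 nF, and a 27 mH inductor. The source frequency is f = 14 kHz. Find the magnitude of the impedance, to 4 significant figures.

ω = 2πf = 87960 rad/s
X_L = ωL = 2375 Ω
X_C = 1/(ωC) = 1776 Ω
Net reactance X = X_L − X_C = 598.8 Ω
Z = 120.0 + j598.8 Ω
|Z| = √(120.0² + 598.8²) = 610.7 Ω

610.7 Ω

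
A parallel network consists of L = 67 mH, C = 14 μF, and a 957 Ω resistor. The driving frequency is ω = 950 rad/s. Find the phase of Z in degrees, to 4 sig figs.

X_L = ωL = 63.65 Ω
X_C = 1/(ωC) = 75.19 Ω
Parallel: admittances add. Y = 1/R + 1/(jωL) + jωC
Y = (0.001045 − j0.002411) S
|Y| = 0.002628 S → |Z| = 1/|Y| = 380.6 Ω, ∠Z = −∠Y = 66.57°

66.57°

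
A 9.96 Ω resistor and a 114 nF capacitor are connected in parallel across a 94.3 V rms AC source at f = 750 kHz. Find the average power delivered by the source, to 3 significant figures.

893 W

ω = 2πf = 4.712e+06 rad/s
X_C = 1/(ωC) = 1.86 Ω
Parallel: admittances add. Y = 1/R + jωC
Y = (0.100 + j0.537) S
|Y| = 0.547 S → |Z| = 1/|Y| = 1.83 Ω, ∠Z = −∠Y = -79.4°
I = V/|Z| = 51.5 A
P = VI cos φ = 94.3 × 51.5 × cos(-79.4°) = 893 W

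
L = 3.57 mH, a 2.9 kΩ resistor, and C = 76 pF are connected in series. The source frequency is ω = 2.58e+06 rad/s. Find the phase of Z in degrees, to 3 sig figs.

54.8°

X_L = ωL = 9210 Ω
X_C = 1/(ωC) = 5100 Ω
Net reactance X = X_L − X_C = 4110 Ω
Z = 2900 + j4110 Ω
|Z| = √(2900² + 4110²) = 5030 Ω
∠Z = arctan(4110/2900) = 54.8°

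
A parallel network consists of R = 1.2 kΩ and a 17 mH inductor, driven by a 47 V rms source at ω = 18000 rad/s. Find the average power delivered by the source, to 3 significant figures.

1.84 W

X_L = ωL = 306 Ω
Parallel: admittances add. Y = 1/R + 1/(jωL)
Y = (0.000833 − j0.00327) S
|Y| = 0.00337 S → |Z| = 1/|Y| = 297 Ω, ∠Z = −∠Y = 75.7°
I = V/|Z| = 159 mA
P = VI cos φ = 47 × 0.159 × cos(75.7°) = 1.84 W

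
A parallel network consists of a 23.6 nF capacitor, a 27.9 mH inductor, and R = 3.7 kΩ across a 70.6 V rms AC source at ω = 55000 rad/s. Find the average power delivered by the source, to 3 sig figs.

X_L = ωL = 1530 Ω
X_C = 1/(ωC) = 770 Ω
Parallel: admittances add. Y = 1/R + 1/(jωL) + jωC
Y = (0.000270 + j0.000646) S
|Y| = 0.000701 S → |Z| = 1/|Y| = 1430 Ω, ∠Z = −∠Y = -67.3°
I = V/|Z| = 49.5 mA
P = VI cos φ = 70.6 × 0.0495 × cos(-67.3°) = 1.35 W

1.35 W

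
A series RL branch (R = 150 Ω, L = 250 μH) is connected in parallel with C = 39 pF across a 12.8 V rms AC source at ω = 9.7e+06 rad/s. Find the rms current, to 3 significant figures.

528 μA

X_L = ωL = 2420 Ω
X_C = 1/(ωC) = 2640 Ω
Branch 1 (R+jX_L): Z₁ = 150 + j2420 Ω, |Z₁| = 2430 Ω
Branch 2 (−jX_C): Z₂ = −j2640 Ω
Parallel: Z = Z₁Z₂/(Z₁+Z₂), |Z| = 24200 Ω, ∠Z = 52.0°
I = V/|Z| = 12.8/24200 = 528 μA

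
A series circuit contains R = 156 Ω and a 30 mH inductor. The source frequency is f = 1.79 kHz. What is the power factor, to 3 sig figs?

0.420

ω = 2πf = 11250 rad/s
X_L = ωL = 337 Ω
Z = 156 + j337 Ω
|Z| = √(156² + 337²) = 372 Ω
∠Z = arctan(337/156) = 65.2°
cos φ = cos(65.2°) = 0.420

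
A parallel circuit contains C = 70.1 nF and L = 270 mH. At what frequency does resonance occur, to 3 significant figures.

1.16 kHz

ω₀ = 1/√(LC) = 1/√(0.27 × 7.01e-08) = 7269 rad/s
f₀ = ω₀/(2π) = 1.16 kHz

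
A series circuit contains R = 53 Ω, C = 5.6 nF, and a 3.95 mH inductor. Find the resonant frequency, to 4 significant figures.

ω₀ = 1/√(LC) = 1/√(0.00395 × 5.6e-09) = 212600 rad/s
f₀ = ω₀/(2π) = 33.84 kHz

33.84 kHz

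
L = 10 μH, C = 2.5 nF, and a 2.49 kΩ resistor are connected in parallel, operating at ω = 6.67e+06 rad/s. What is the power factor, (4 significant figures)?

0.2322

X_L = ωL = 66.70 Ω
X_C = 1/(ωC) = 59.97 Ω
Parallel: admittances add. Y = 1/R + 1/(jωL) + jωC
Y = (0.0004016 + j0.001682) S
|Y| = 0.001730 S → |Z| = 1/|Y| = 578.1 Ω, ∠Z = −∠Y = -76.57°
cos φ = cos(-76.57°) = 0.2322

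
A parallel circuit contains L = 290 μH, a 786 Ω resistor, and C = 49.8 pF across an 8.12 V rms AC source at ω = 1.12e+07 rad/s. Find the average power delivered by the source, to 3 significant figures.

83.9 mW

X_L = ωL = 3250 Ω
X_C = 1/(ωC) = 1790 Ω
Parallel: admittances add. Y = 1/R + 1/(jωL) + jωC
Y = (0.00127 + j0.000250) S
|Y| = 0.00130 S → |Z| = 1/|Y| = 771 Ω, ∠Z = −∠Y = -11.1°
I = V/|Z| = 10.5 mA
P = VI cos φ = 8.12 × 0.0105 × cos(-11.1°) = 83.9 mW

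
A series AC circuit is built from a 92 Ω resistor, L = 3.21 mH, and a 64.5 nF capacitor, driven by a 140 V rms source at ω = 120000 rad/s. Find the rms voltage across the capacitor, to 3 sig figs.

X_L = ωL = 385 Ω
X_C = 1/(ωC) = 129 Ω
Net reactance X = X_L − X_C = 256 Ω
Z = 92.0 + j256 Ω
|Z| = √(92.0² + 256²) = 272 Ω
I = V/|Z| = 515 mA
V_C = I·|Z_C| = 0.515 × 129 = 66.5 V

66.5 V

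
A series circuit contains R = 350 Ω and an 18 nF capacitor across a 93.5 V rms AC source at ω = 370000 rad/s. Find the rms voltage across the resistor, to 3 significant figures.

X_C = 1/(ωC) = 150 Ω
Z = 350 − j150 Ω
|Z| = √(350² + 150²) = 381 Ω
I = V/|Z| = 246 mA
V_R = I·|Z_R| = 0.246 × 350 = 85.9 V

85.9 V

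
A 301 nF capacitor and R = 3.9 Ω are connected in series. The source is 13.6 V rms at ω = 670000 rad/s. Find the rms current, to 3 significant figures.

X_C = 1/(ωC) = 4.96 Ω
Z = 3.90 − j4.96 Ω
|Z| = √(3.90² + 4.96²) = 6.31 Ω
I = V/|Z| = 13.6/6.31 = 2.16 A

2.16 A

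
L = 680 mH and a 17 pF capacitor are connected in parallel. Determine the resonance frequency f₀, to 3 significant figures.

46.8 kHz

ω₀ = 1/√(LC) = 1/√(0.68 × 1.7e-11) = 294100 rad/s
f₀ = ω₀/(2π) = 46.8 kHz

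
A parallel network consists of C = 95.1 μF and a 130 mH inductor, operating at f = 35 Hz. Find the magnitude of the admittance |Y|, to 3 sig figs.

ω = 2πf = 219.9 rad/s
X_L = ωL = 28.6 Ω
X_C = 1/(ωC) = 47.8 Ω
Parallel: admittances add. Y = 1/(jωL) + jωC
Y = (0 − j0.0141) S
|Y| = 0.0141 S → |Z| = 1/|Y| = 71.1 Ω, ∠Z = −∠Y = 90.0°

14.1 mS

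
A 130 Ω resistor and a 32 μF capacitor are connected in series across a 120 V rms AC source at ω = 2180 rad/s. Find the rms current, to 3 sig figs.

918 mA

X_C = 1/(ωC) = 14.3 Ω
Z = 130 − j14.3 Ω
|Z| = √(130² + 14.3²) = 131 Ω
I = V/|Z| = 120/131 = 918 mA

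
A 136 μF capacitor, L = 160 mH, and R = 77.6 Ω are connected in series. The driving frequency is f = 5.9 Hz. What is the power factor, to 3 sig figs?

0.374

ω = 2πf = 37.07 rad/s
X_L = ωL = 5.93 Ω
X_C = 1/(ωC) = 198 Ω
Net reactance X = X_L − X_C = -192 Ω
Z = 77.6 − j192 Ω
|Z| = √(77.6² + 192²) = 207 Ω
∠Z = arctan(-192/77.6) = -68.0°
cos φ = cos(-68.0°) = 0.374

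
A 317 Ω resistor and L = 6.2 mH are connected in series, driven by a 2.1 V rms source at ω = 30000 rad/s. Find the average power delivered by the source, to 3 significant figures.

10.3 mW

X_L = ωL = 186 Ω
Z = 317 + j186 Ω
|Z| = √(317² + 186²) = 368 Ω
∠Z = arctan(186/317) = 30.4°
I = V/|Z| = 5.71 mA
P = VI cos φ = 2.1 × 0.00571 × cos(30.4°) = 10.3 mW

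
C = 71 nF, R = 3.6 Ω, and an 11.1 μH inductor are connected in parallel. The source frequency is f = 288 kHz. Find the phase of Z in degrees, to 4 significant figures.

-15.82°

ω = 2πf = 1.81e+06 rad/s
X_L = ωL = 20.09 Ω
X_C = 1/(ωC) = 7.783 Ω
Parallel: admittances add. Y = 1/R + 1/(jωL) + jωC
Y = (0.2778 + j0.07869) S
|Y| = 0.2887 S → |Z| = 1/|Y| = 3.464 Ω, ∠Z = −∠Y = -15.82°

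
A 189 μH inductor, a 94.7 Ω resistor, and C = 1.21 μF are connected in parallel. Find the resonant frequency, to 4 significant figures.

ω₀ = 1/√(LC) = 1/√(0.000189 × 1.21e-06) = 66130 rad/s
f₀ = ω₀/(2π) = 10.52 kHz

10.52 kHz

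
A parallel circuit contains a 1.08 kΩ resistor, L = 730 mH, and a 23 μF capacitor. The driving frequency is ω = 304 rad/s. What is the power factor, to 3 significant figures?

X_L = ωL = 222 Ω
X_C = 1/(ωC) = 143 Ω
Parallel: admittances add. Y = 1/R + 1/(jωL) + jωC
Y = (0.000926 + j0.00249) S
|Y| = 0.00265 S → |Z| = 1/|Y| = 377 Ω, ∠Z = −∠Y = -69.6°
cos φ = cos(-69.6°) = 0.349

0.349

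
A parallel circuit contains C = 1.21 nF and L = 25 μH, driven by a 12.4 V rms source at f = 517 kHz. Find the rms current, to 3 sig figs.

104 mA

ω = 2πf = 3.248e+06 rad/s
X_L = ωL = 81.2 Ω
X_C = 1/(ωC) = 254 Ω
Parallel: admittances add. Y = 1/(jωL) + jωC
Y = (0 − j0.00838) S
|Y| = 0.00838 S → |Z| = 1/|Y| = 119 Ω, ∠Z = −∠Y = 90.0°
I = V/|Z| = 12.4/119 = 104 mA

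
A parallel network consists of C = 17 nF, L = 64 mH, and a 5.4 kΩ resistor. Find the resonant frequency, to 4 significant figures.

4.825 kHz

ω₀ = 1/√(LC) = 1/√(0.064 × 1.7e-08) = 30320 rad/s
f₀ = ω₀/(2π) = 4.825 kHz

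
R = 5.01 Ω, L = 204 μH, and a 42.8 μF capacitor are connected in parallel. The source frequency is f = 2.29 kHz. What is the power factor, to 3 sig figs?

0.587

ω = 2πf = 14390 rad/s
X_L = ωL = 2.94 Ω
X_C = 1/(ωC) = 1.62 Ω
Parallel: admittances add. Y = 1/R + 1/(jωL) + jωC
Y = (0.200 + j0.275) S
|Y| = 0.340 S → |Z| = 1/|Y| = 2.94 Ω, ∠Z = −∠Y = -54.0°
cos φ = cos(-54.0°) = 0.587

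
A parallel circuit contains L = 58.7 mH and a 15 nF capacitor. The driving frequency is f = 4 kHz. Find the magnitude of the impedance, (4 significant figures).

3324 Ω

ω = 2πf = 25130 rad/s
X_L = ωL = 1475 Ω
X_C = 1/(ωC) = 2653 Ω
Parallel: admittances add. Y = 1/(jωL) + jωC
Y = (0 − j0.0003008) S
|Y| = 0.0003008 S → |Z| = 1/|Y| = 3324 Ω, ∠Z = −∠Y = 90.00°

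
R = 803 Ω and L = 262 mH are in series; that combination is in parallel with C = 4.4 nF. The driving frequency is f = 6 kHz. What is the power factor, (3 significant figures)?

0.124

ω = 2πf = 37700 rad/s
X_L = ωL = 9880 Ω
X_C = 1/(ωC) = 6030 Ω
Branch 1 (R+jX_L): Z₁ = 803 + j9880 Ω, |Z₁| = 9910 Ω
Branch 2 (−jX_C): Z₂ = −j6030 Ω
Parallel: Z = Z₁Z₂/(Z₁+Z₂), |Z| = 15200 Ω, ∠Z = -82.9°
cos φ = cos(-82.9°) = 0.124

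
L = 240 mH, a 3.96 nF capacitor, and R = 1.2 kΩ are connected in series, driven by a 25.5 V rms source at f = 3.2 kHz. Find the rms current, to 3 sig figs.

ω = 2πf = 20110 rad/s
X_L = ωL = 4830 Ω
X_C = 1/(ωC) = 12600 Ω
Net reactance X = X_L − X_C = -7730 Ω
Z = 1200 − j7730 Ω
|Z| = √(1200² + 7730²) = 7830 Ω
I = V/|Z| = 25.5/7830 = 3.26 mA

3.26 mA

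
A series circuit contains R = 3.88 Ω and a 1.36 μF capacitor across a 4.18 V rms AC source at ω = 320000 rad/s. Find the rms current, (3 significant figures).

X_C = 1/(ωC) = 2.30 Ω
Z = 3.88 − j2.30 Ω
|Z| = √(3.88² + 2.30²) = 4.51 Ω
I = V/|Z| = 4.18/4.51 = 927 mA

927 mA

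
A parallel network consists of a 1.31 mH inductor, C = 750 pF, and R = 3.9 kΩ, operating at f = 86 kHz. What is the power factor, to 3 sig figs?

ω = 2πf = 540400 rad/s
X_L = ωL = 708 Ω
X_C = 1/(ωC) = 2470 Ω
Parallel: admittances add. Y = 1/R + 1/(jωL) + jωC
Y = (0.000256 − j0.00101) S
|Y| = 0.00104 S → |Z| = 1/|Y| = 962 Ω, ∠Z = −∠Y = 75.7°
cos φ = cos(75.7°) = 0.247

0.247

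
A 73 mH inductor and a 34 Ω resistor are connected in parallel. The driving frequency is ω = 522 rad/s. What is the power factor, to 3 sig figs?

X_L = ωL = 38.1 Ω
Parallel: admittances add. Y = 1/R + 1/(jωL)
Y = (0.0294 − j0.0262) S
|Y| = 0.0394 S → |Z| = 1/|Y| = 25.4 Ω, ∠Z = −∠Y = 41.7°
cos φ = cos(41.7°) = 0.746

0.746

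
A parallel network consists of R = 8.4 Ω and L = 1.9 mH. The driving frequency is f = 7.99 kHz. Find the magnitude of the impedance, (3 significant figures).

8.37 Ω

ω = 2πf = 50200 rad/s
X_L = ωL = 95.4 Ω
Parallel: admittances add. Y = 1/R + 1/(jωL)
Y = (0.119 − j0.0105) S
|Y| = 0.120 S → |Z| = 1/|Y| = 8.37 Ω, ∠Z = −∠Y = 5.03°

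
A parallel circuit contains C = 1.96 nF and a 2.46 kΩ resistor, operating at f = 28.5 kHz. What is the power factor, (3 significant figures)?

0.757

ω = 2πf = 179100 rad/s
X_C = 1/(ωC) = 2850 Ω
Parallel: admittances add. Y = 1/R + jωC
Y = (0.000407 + j0.000351) S
|Y| = 0.000537 S → |Z| = 1/|Y| = 1860 Ω, ∠Z = −∠Y = -40.8°
cos φ = cos(-40.8°) = 0.757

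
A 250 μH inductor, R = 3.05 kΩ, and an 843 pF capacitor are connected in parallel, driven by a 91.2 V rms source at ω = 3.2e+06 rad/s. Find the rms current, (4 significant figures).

135.4 mA

X_L = ωL = 800.0 Ω
X_C = 1/(ωC) = 370.7 Ω
Parallel: admittances add. Y = 1/R + 1/(jωL) + jωC
Y = (0.0003279 + j0.001448) S
|Y| = 0.001484 S → |Z| = 1/|Y| = 673.7 Ω, ∠Z = −∠Y = -77.24°
I = V/|Z| = 91.2/673.7 = 135.4 mA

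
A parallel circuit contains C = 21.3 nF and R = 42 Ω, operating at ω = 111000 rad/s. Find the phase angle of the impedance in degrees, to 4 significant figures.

X_C = 1/(ωC) = 423.0 Ω
Parallel: admittances add. Y = 1/R + jωC
Y = (0.02381 + j0.002364) S
|Y| = 0.02393 S → |Z| = 1/|Y| = 41.79 Ω, ∠Z = −∠Y = -5.671°

-5.671°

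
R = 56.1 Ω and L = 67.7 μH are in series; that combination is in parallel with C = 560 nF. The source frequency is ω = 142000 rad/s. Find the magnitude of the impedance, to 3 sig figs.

X_L = ωL = 9.61 Ω
X_C = 1/(ωC) = 12.6 Ω
Branch 1 (R+jX_L): Z₁ = 56.1 + j9.61 Ω, |Z₁| = 56.9 Ω
Branch 2 (−jX_C): Z₂ = −j12.6 Ω
Parallel: Z = Z₁Z₂/(Z₁+Z₂), |Z| = 12.7 Ω, ∠Z = -77.3°

12.7 Ω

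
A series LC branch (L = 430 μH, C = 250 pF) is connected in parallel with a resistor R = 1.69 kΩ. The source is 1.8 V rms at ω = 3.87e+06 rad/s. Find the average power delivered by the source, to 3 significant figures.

1.92 mW

X_L = ωL = 1660 Ω
X_C = 1/(ωC) = 1030 Ω
Branch 1: Z₁ = R = 1690 Ω
Branch 2 (series LC): Z₂ = j(X_L − X_C) = j631 Ω
Parallel: Z = Z₁Z₂/(Z₁+Z₂), |Z| = 591 Ω, ∠Z = 69.5°
I = V/|Z| = 3.05 mA
P = VI cos φ = 1.8 × 0.00305 × cos(69.5°) = 1.92 mW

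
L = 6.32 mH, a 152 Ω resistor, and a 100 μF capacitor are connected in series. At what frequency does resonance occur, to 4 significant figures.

200.2 Hz

ω₀ = 1/√(LC) = 1/√(0.00632 × 0.0001) = 1258 rad/s
f₀ = ω₀/(2π) = 200.2 Hz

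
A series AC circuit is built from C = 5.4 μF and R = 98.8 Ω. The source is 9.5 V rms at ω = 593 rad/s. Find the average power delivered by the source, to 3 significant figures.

X_C = 1/(ωC) = 312 Ω
Z = 98.8 − j312 Ω
|Z| = √(98.8² + 312²) = 328 Ω
∠Z = arctan(-312/98.8) = -72.4°
I = V/|Z| = 29.0 mA
P = VI cos φ = 9.5 × 0.0290 × cos(-72.4°) = 83.1 mW

83.1 mW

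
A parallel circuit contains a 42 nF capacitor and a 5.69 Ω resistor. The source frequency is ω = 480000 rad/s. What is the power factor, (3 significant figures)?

X_C = 1/(ωC) = 49.6 Ω
Parallel: admittances add. Y = 1/R + jωC
Y = (0.176 + j0.0202) S
|Y| = 0.177 S → |Z| = 1/|Y| = 5.65 Ω, ∠Z = −∠Y = -6.54°
cos φ = cos(-6.54°) = 0.993

0.993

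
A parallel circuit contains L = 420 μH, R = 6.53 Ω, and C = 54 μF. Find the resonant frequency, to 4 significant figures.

1.057 kHz

ω₀ = 1/√(LC) = 1/√(0.00042 × 5.4e-05) = 6640 rad/s
f₀ = ω₀/(2π) = 1.057 kHz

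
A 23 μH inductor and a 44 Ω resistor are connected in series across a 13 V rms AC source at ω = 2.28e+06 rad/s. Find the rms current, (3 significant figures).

190 mA

X_L = ωL = 52.4 Ω
Z = 44.0 + j52.4 Ω
|Z| = √(44.0² + 52.4²) = 68.5 Ω
I = V/|Z| = 13/68.5 = 190 mA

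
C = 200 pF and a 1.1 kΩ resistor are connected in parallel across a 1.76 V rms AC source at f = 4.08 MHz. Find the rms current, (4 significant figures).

ω = 2πf = 2.564e+07 rad/s
X_C = 1/(ωC) = 195.0 Ω
Parallel: admittances add. Y = 1/R + jωC
Y = (0.0009091 + j0.005127) S
|Y| = 0.005207 S → |Z| = 1/|Y| = 192.0 Ω, ∠Z = −∠Y = -79.95°
I = V/|Z| = 1.76/192.0 = 9.164 mA

9.164 mA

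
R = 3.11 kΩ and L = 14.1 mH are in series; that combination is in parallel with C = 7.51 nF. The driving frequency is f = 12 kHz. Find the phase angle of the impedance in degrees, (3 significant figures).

-58.4°

ω = 2πf = 75400 rad/s
X_L = ωL = 1060 Ω
X_C = 1/(ωC) = 1770 Ω
Branch 1 (R+jX_L): Z₁ = 3110 + j1060 Ω, |Z₁| = 3290 Ω
Branch 2 (−jX_C): Z₂ = −j1770 Ω
Parallel: Z = Z₁Z₂/(Z₁+Z₂), |Z| = 1820 Ω, ∠Z = -58.4°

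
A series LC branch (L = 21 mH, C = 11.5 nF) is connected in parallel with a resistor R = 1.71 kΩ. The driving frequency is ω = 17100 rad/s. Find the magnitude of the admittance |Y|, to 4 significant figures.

X_L = ωL = 359.1 Ω
X_C = 1/(ωC) = 5085 Ω
Branch 1: Z₁ = R = 1710 Ω
Branch 2 (series LC): Z₂ = j(X_L − X_C) = −j4726 Ω
Parallel: Z = Z₁Z₂/(Z₁+Z₂), |Z| = 1608 Ω, ∠Z = -19.89°
|Y| = 1/|Z| = 621.9 μS

621.9 μS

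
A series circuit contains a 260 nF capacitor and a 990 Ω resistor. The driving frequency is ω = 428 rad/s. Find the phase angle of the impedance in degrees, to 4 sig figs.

-83.71°

X_C = 1/(ωC) = 8986 Ω
Z = 990.0 − j8986 Ω
|Z| = √(990.0² + 8986²) = 9041 Ω
∠Z = arctan(-8986/990.0) = -83.71°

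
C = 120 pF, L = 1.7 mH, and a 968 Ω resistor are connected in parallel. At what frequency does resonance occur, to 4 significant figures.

ω₀ = 1/√(LC) = 1/√(0.0017 × 1.2e-10) = 2.214e+06 rad/s
f₀ = ω₀/(2π) = 352.4 kHz

352.4 kHz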